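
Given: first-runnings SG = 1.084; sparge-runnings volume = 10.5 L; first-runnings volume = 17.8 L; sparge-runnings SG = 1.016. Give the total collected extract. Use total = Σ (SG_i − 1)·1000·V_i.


first = (1.084 − 1)·1000·17.8 = 1495.2000
sparge = (1.016 − 1)·1000·10.5 = 168.0000
total = 1495.2000 + 168.0000

1663.2000 gravity·L


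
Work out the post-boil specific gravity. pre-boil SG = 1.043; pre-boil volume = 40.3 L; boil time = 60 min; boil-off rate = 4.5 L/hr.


V_post = V_pre − rate·(t/60);  SG_post = 1 + (SG_pre−1)·V_pre/V_post
V_post = 40.3 − 4.5·(60/60) = 35.8000
SG_post = 1 + (1.043 − 1)·40.3/35.8000

1.0484


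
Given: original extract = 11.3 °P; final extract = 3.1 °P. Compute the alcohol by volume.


SG = 259/(259 − P);  ABV = (OG − FG)·131.25
OG = 259/(259 − 11.3) = 1.0456
FG = 259/(259 − 3.1) = 1.0121
ABV = (1.0456 − 1.0121)·131.25

4.3976 % ABV


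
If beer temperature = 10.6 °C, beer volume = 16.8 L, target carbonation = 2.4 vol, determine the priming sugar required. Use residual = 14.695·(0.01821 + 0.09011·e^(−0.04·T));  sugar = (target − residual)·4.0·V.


residual = 14.695·(0.01821 + 0.09011·e^(−0.04·10.6)) = 1.1342
sugar = (2.4 − 1.1342)·4.0·16.8

85.0643 g


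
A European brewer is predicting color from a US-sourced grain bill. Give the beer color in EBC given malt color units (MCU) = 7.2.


SRM = 1.4922·MCU^0.6859;  EBC = SRM·1.97
SRM = 1.4922·7.2^0.6859 = 5.7792
EBC = 5.7792·1.97

11.3851 EBC


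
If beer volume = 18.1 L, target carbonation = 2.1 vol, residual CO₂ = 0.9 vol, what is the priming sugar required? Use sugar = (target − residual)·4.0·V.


sugar = (2.1 − 0.9)·4.0·18.1

86.8800 g


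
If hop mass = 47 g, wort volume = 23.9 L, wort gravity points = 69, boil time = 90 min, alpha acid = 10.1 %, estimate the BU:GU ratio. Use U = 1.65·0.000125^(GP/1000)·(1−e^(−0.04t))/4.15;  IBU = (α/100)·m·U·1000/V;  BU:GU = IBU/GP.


U = 1.65·0.000125^(69/1000)·(1−e^(−0.04·90))/4.15 = 0.2080
IBU = (10.1/100)·47·0.2080·1000/23.9 = 41.3154
BU:GU = 41.3154/69

0.5988


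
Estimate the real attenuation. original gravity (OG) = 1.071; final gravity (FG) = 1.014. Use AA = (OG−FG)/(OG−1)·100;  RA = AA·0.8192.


AA = (1.071 − 1.014)/(1.071 − 1)·100 = 80.2817
RA = 80.2817·0.8192

65.7668 %


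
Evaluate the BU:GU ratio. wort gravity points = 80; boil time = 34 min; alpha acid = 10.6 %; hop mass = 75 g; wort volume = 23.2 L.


U = 1.65·0.000125^(GP/1000)·(1−e^(−0.04t))/4.15;  IBU = (α/100)·m·U·1000/V;  BU:GU = IBU/GP
U = 1.65·0.000125^(80/1000)·(1−e^(−0.04·34))/4.15 = 0.1440
IBU = (10.6/100)·75·0.1440·1000/23.2 = 49.3463
BU:GU = 49.3463/80

0.6168


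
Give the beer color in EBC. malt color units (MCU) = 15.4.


SRM = 1.4922·MCU^0.6859;  EBC = SRM·1.97
SRM = 1.4922·15.4^0.6859 = 9.7353
EBC = 9.7353·1.97

19.1785 EBC


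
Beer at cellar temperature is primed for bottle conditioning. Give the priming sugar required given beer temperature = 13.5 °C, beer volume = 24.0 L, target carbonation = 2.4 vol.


residual = 14.695·(0.01821 + 0.09011·e^(−0.04·T));  sugar = (target − residual)·4.0·V
residual = 14.695·(0.01821 + 0.09011·e^(−0.04·13.5)) = 1.0393
sugar = (2.4 − 1.0393)·4.0·24.0

130.6318 g


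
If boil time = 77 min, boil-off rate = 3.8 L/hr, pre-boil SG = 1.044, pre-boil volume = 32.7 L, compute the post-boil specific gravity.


V_post = V_pre − rate·(t/60);  SG_post = 1 + (SG_pre−1)·V_pre/V_post
V_post = 32.7 − 3.8·(77/60) = 27.8233
SG_post = 1 + (1.044 − 1)·32.7/27.8233

1.0517


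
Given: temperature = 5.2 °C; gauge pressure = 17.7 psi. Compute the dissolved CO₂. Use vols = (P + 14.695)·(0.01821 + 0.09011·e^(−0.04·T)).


vols = (17.7 + 14.695)·(0.01821 + 0.09011·e^(−0.04·5.2))

2.9608 volumes


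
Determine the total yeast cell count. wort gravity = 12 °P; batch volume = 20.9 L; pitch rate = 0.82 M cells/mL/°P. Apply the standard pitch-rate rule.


cells (billions) = rate · V_L · °P
cells = 0.82 · 20.9 · 12

205.6560 billion cells


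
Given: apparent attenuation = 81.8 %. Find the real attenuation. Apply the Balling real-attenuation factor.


RA = AA · 0.8192
RA = 81.8 · 0.8192

67.0106 %


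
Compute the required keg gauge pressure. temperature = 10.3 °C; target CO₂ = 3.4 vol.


psi = vols/(0.01821 + 0.09011·e^(−0.04·T)) − 14.695
psi = 3.4/(0.01821 + 0.09011·e^(−0.04·10.3)) − 14.695

28.9552 psi


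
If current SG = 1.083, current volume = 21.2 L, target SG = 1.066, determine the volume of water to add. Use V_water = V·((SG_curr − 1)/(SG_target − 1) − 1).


V_water = 21.2·((1.083 − 1)/(1.066 − 1) − 1)

5.4606 L


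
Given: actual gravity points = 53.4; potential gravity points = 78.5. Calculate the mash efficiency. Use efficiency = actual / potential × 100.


efficiency = 53.4 / 78.5 × 100

68.0255 %


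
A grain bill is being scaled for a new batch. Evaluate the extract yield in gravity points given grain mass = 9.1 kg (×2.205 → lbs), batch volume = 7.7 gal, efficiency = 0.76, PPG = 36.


points = lbs × PPG × eff / vol
lbs = 9.1 × 2.205 = 20.0655
points = 20.0655 × 36 × 0.76 / 7.7

71.2977 points


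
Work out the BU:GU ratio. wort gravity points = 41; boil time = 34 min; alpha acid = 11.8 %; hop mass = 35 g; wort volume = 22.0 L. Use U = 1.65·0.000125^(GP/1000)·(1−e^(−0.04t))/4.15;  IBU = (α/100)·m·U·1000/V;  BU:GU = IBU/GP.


U = 1.65·0.000125^(41/1000)·(1−e^(−0.04·34))/4.15 = 0.2045
IBU = (11.8/100)·35·0.2045·1000/22.0 = 38.3816
BU:GU = 38.3816/41

0.9361


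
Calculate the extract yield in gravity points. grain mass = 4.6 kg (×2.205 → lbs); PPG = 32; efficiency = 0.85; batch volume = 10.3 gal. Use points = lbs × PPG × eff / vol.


lbs = 4.6 × 2.205 = 10.1430
points = 10.1430 × 32 × 0.85 / 10.3

26.7854 points


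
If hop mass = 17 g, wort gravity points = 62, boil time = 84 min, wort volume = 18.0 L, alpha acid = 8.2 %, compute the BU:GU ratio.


U = 1.65·0.000125^(GP/1000)·(1−e^(−0.04t))/4.15;  IBU = (α/100)·m·U·1000/V;  BU:GU = IBU/GP
U = 1.65·0.000125^(62/1000)·(1−e^(−0.04·84))/4.15 = 0.2198
IBU = (8.2/100)·17·0.2198·1000/18.0 = 17.0248
BU:GU = 17.0248/62

0.2746


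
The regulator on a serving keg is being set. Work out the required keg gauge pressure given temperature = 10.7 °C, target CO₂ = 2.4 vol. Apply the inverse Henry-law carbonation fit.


psi = vols/(0.01821 + 0.09011·e^(−0.04·T)) − 14.695
psi = 2.4/(0.01821 + 0.09011·e^(−0.04·10.7)) − 14.695

16.4962 psi


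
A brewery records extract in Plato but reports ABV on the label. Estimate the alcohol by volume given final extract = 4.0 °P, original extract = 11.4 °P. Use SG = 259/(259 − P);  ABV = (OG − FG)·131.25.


OG = 259/(259 − 11.4) = 1.0460
FG = 259/(259 − 4.0) = 1.0157
ABV = (1.0460 − 1.0157)·131.25

3.9842 % ABV


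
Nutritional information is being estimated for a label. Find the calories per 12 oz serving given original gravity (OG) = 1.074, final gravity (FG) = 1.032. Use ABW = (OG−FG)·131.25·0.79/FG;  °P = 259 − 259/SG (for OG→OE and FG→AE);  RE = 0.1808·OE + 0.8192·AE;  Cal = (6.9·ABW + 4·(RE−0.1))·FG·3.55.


ABW = (1.074 − 1.032)·131.25·0.79/1.032 = 4.2198
OE = 259 − 259/1.074 = 17.8454 °P
AE = 259 − 259/1.032 = 8.0310 °P
RE = 0.1808·17.8454 + 0.8192·8.0310 = 9.8055 °P
Cal = (6.9·4.2198 + 4·(9.8055−0.1))·1.032·3.55

248.9003 kcal


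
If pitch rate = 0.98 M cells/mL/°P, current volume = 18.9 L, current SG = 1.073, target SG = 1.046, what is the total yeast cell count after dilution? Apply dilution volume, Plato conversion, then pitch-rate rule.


V_w = V·((SG_c−1)/(SG_t−1)−1);  °P = 259 − 259/SG_t;  cells = rate·(V+V_w)·°P
V_w = 18.9·((1.073−1)/(1.046−1)−1) = 11.0935
V_final = 18.9 + 11.0935 = 29.9935
°P = 259 − 259/1.046 = 11.3901
cells = 0.98·29.9935·11.3901

334.7949 billion cells


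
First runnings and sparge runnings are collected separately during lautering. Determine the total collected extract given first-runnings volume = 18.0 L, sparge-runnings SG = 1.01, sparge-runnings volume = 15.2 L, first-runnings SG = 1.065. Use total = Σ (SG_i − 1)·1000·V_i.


first = (1.065 − 1)·1000·18.0 = 1170.0000
sparge = (1.01 − 1)·1000·15.2 = 152.0000
total = 1170.0000 + 152.0000

1322.0000 gravity·L


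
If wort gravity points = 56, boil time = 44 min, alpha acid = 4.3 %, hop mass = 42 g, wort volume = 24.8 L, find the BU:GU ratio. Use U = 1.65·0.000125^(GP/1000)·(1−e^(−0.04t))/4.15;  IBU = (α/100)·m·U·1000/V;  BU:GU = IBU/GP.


U = 1.65·0.000125^(56/1000)·(1−e^(−0.04·44))/4.15 = 0.1990
IBU = (4.3/100)·42·0.1990·1000/24.8 = 14.4922
BU:GU = 14.4922/56

0.2588


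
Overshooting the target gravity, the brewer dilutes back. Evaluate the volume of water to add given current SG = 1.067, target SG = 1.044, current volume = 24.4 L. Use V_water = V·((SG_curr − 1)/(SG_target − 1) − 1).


V_water = 24.4·((1.067 − 1)/(1.044 − 1) − 1)

12.7545 L


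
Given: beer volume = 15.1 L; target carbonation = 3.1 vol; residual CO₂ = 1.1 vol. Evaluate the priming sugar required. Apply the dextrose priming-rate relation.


sugar = (target − residual)·4.0·V
sugar = (3.1 − 1.1)·4.0·15.1

120.8000 g


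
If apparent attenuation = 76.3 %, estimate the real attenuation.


RA = AA · 0.8192
RA = 76.3 · 0.8192

62.5050 %


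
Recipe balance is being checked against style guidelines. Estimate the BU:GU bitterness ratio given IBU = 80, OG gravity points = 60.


BU:GU = IBU / OG_points
BU:GU = 80 / 60

1.3333


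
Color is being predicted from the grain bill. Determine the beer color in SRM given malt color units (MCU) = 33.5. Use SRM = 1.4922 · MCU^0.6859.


SRM = 1.4922 · 33.5^0.6859

16.5903 SRM


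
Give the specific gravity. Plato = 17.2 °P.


SG = 259/(259 − P)
SG = 259/(259 − 17.2)

1.0711


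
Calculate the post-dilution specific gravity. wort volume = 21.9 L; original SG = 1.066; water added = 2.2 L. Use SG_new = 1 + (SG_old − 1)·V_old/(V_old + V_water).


pts = (1.066 − 1)·1000·21.9/(21.9 + 2.2) = 59.9751
SG_new = 1 + 59.9751/1000

1.0600


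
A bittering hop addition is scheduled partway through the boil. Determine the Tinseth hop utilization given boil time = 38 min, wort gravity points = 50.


U = 1.65·0.000125^(GP/1000) · (1 − e^(−0.04·t))/4.15
bigness = 1.65·0.000125^(50/1000) = 1.0528
boil_factor = (1 − e^(−0.04·38))/4.15 = 0.1883
U = 1.0528 · 0.1883

0.1982


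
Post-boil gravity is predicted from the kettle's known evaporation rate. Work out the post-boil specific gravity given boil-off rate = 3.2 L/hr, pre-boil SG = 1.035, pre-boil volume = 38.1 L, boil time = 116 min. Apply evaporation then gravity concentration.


V_post = V_pre − rate·(t/60);  SG_post = 1 + (SG_pre−1)·V_pre/V_post
V_post = 38.1 − 3.2·(116/60) = 31.9133
SG_post = 1 + (1.035 − 1)·38.1/31.9133

1.0418


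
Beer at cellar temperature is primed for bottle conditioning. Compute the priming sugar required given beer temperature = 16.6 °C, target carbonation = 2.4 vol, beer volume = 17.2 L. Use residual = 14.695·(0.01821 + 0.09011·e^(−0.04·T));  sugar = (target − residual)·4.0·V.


residual = 14.695·(0.01821 + 0.09011·e^(−0.04·16.6)) = 0.9493
sugar = (2.4 − 0.9493)·4.0·17.2

99.8108 g


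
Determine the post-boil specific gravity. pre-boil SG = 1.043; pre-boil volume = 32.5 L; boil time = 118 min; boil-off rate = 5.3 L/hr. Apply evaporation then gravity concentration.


V_post = V_pre − rate·(t/60);  SG_post = 1 + (SG_pre−1)·V_pre/V_post
V_post = 32.5 − 5.3·(118/60) = 22.0767
SG_post = 1 + (1.043 − 1)·32.5/22.0767

1.0633


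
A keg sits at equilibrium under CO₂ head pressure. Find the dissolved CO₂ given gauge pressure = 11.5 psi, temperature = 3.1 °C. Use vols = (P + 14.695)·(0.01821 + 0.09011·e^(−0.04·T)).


vols = (11.5 + 14.695)·(0.01821 + 0.09011·e^(−0.04·3.1))

2.5622 volumes


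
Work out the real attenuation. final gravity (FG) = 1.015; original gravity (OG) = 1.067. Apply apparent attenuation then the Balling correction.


AA = (OG−FG)/(OG−1)·100;  RA = AA·0.8192
AA = (1.067 − 1.015)/(1.067 − 1)·100 = 77.6119
RA = 77.6119·0.8192

63.5797 %


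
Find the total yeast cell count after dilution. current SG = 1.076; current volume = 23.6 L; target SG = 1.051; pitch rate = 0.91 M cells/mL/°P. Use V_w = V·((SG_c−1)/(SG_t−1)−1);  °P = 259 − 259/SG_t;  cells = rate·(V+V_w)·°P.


V_w = 23.6·((1.076−1)/(1.051−1)−1) = 11.5686
V_final = 23.6 + 11.5686 = 35.1686
°P = 259 − 259/1.051 = 12.5680
cells = 0.91·35.1686·12.5680

402.2203 billion cells


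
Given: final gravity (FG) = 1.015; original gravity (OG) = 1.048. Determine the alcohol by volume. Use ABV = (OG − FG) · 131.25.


ABV = (1.048 − 1.015) · 131.25

4.3313 % ABV


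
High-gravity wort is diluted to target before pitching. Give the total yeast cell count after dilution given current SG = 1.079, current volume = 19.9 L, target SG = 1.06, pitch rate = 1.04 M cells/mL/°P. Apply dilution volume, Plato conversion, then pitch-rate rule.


V_w = V·((SG_c−1)/(SG_t−1)−1);  °P = 259 − 259/SG_t;  cells = rate·(V+V_w)·°P
V_w = 19.9·((1.079−1)/(1.06−1)−1) = 6.3017
V_final = 19.9 + 6.3017 = 26.2017
°P = 259 − 259/1.06 = 14.6604
cells = 1.04·26.2017·14.6604

399.4914 billion cells


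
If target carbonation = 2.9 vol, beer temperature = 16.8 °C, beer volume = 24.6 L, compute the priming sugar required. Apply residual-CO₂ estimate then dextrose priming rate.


residual = 14.695·(0.01821 + 0.09011·e^(−0.04·T));  sugar = (target − residual)·4.0·V
residual = 14.695·(0.01821 + 0.09011·e^(−0.04·16.8)) = 0.9438
sugar = (2.9 − 0.9438)·4.0·24.6

192.4872 g


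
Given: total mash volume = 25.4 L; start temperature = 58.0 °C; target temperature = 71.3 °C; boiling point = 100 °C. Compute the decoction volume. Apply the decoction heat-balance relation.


V_dec = V_total·(T_target − T_start)/(T_boil − T_start)
V_dec = 25.4·(71.3 − 58.0)/(100 − 58.0)

8.0433 L


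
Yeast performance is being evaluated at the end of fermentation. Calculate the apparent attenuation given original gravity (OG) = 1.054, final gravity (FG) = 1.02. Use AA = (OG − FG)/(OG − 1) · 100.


AA = (1.054 − 1.02)/(1.054 − 1) · 100

62.9630 %


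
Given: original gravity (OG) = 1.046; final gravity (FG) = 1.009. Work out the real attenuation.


AA = (OG−FG)/(OG−1)·100;  RA = AA·0.8192
AA = (1.046 − 1.009)/(1.046 − 1)·100 = 80.4348
RA = 80.4348·0.8192

65.8922 %


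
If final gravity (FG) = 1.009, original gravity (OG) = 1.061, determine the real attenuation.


AA = (OG−FG)/(OG−1)·100;  RA = AA·0.8192
AA = (1.061 − 1.009)/(1.061 − 1)·100 = 85.2459
RA = 85.2459·0.8192

69.8334 %


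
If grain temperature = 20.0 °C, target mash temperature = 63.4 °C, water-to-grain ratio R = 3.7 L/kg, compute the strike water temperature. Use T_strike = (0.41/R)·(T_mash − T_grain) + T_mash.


T_strike = (0.41/3.7)·(63.4 − 20.0) + 63.4

68.2092 °C


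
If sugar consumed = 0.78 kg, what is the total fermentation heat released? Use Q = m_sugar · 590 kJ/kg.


Q = 0.78 · 590

460.2000 kJ


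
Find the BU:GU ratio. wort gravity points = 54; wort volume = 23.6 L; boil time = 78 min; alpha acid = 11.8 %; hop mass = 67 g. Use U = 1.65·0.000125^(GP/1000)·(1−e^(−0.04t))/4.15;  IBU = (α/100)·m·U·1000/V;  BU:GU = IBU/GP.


U = 1.65·0.000125^(54/1000)·(1−e^(−0.04·78))/4.15 = 0.2339
IBU = (11.8/100)·67·0.2339·1000/23.6 = 78.3611
BU:GU = 78.3611/54

1.4511


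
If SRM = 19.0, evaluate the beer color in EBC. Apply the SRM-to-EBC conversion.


EBC = SRM · 1.97
EBC = 19.0 · 1.97

37.4300 EBC


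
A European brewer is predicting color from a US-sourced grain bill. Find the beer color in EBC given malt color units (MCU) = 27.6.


SRM = 1.4922·MCU^0.6859;  EBC = SRM·1.97
SRM = 1.4922·27.6^0.6859 = 14.5260
EBC = 14.5260·1.97

28.6163 EBC


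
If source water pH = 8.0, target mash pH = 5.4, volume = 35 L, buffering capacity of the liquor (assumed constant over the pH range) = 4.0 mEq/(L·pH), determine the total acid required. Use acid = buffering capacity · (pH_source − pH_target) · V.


acid = 4.0 · (8.0 − 5.4) · 35

364.0000 mEq


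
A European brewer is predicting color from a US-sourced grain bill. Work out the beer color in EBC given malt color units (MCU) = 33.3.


SRM = 1.4922·MCU^0.6859;  EBC = SRM·1.97
SRM = 1.4922·33.3^0.6859 = 16.5223
EBC = 16.5223·1.97

32.5490 EBC


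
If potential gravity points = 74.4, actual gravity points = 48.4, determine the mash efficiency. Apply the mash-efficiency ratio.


efficiency = actual / potential × 100
efficiency = 48.4 / 74.4 × 100

65.0538 %


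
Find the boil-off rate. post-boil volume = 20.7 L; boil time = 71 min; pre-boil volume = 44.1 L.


rate = (V_pre − V_post) / (t_min/60)
rate = (44.1 − 20.7) / (71/60)

19.7746 L/hr


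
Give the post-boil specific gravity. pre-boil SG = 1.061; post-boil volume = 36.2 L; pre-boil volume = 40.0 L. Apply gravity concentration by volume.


SG_post = 1 + (SG_pre − 1)·V_pre/V_post
pts_pre = (1.061 − 1)·1000 = 61.0000
pts_post = 61.0000·40.0/36.2 = 67.4033
SG_post = 1 + 67.4033/1000

1.0674


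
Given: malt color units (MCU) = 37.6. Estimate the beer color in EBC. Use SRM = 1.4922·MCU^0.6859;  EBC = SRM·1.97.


SRM = 1.4922·37.6^0.6859 = 17.9576
EBC = 17.9576·1.97

35.3765 EBC


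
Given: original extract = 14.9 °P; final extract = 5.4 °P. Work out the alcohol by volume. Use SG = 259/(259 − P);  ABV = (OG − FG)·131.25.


OG = 259/(259 − 14.9) = 1.0610
FG = 259/(259 − 5.4) = 1.0213
ABV = (1.0610 − 1.0213)·131.25

5.2168 % ABV


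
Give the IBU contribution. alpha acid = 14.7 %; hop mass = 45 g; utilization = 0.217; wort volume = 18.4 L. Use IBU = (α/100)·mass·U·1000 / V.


IBU = (14.7/100)·45·0.217·1000 / 18.4

78.0139 IBU


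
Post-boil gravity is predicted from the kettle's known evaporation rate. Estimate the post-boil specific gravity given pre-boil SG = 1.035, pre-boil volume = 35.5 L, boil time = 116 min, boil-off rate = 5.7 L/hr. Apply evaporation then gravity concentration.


V_post = V_pre − rate·(t/60);  SG_post = 1 + (SG_pre−1)·V_pre/V_post
V_post = 35.5 − 5.7·(116/60) = 24.4800
SG_post = 1 + (1.035 − 1)·35.5/24.4800

1.0508


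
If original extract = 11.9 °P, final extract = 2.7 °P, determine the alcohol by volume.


SG = 259/(259 − P);  ABV = (OG − FG)·131.25
OG = 259/(259 − 11.9) = 1.0482
FG = 259/(259 − 2.7) = 1.0105
ABV = (1.0482 − 1.0105)·131.25

4.9382 % ABV


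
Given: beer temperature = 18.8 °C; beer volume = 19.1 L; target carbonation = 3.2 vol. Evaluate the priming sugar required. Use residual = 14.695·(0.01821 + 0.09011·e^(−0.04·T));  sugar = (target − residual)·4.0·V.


residual = 14.695·(0.01821 + 0.09011·e^(−0.04·18.8)) = 0.8918
sugar = (3.2 − 0.8918)·4.0·19.1

176.3436 g


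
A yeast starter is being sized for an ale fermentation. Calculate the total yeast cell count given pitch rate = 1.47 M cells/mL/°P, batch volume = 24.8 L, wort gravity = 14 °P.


cells (billions) = rate · V_L · °P
cells = 1.47 · 24.8 · 14

510.3840 billion cells


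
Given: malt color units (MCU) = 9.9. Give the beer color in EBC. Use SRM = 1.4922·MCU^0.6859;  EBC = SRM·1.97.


SRM = 1.4922·9.9^0.6859 = 7.1901
EBC = 7.1901·1.97

14.1644 EBC


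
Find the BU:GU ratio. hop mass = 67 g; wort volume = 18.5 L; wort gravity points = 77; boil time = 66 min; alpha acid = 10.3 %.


U = 1.65·0.000125^(GP/1000)·(1−e^(−0.04t))/4.15;  IBU = (α/100)·m·U·1000/V;  BU:GU = IBU/GP
U = 1.65·0.000125^(77/1000)·(1−e^(−0.04·66))/4.15 = 0.1848
IBU = (10.3/100)·67·0.1848·1000/18.5 = 68.9422
BU:GU = 68.9422/77

0.8954


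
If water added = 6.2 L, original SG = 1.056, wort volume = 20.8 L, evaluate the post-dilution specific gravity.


SG_new = 1 + (SG_old − 1)·V_old/(V_old + V_water)
pts = (1.056 − 1)·1000·20.8/(20.8 + 6.2) = 43.1407
SG_new = 1 + 43.1407/1000

1.0431


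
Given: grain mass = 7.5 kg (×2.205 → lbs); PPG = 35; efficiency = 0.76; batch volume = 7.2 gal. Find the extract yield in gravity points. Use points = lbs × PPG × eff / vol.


lbs = 7.5 × 2.205 = 16.5375
points = 16.5375 × 35 × 0.76 / 7.2

61.0969 points


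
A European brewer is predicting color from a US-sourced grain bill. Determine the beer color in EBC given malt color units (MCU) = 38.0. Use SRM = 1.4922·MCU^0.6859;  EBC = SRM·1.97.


SRM = 1.4922·38.0^0.6859 = 18.0884
EBC = 18.0884·1.97

35.6342 EBC


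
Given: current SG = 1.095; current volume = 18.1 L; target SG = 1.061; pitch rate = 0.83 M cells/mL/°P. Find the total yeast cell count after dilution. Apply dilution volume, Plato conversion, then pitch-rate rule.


V_w = V·((SG_c−1)/(SG_t−1)−1);  °P = 259 − 259/SG_t;  cells = rate·(V+V_w)·°P
V_w = 18.1·((1.095−1)/(1.061−1)−1) = 10.0885
V_final = 18.1 + 10.0885 = 28.1885
°P = 259 − 259/1.061 = 14.8907
cells = 0.83·28.1885·14.8907

348.3892 billion cells


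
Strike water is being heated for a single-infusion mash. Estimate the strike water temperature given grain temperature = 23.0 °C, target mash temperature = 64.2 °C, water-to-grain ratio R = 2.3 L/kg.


T_strike = (0.41/R)·(T_mash − T_grain) + T_mash
T_strike = (0.41/2.3)·(64.2 − 23.0) + 64.2

71.5443 °C


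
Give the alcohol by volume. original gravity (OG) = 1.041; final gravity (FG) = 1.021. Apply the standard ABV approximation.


ABV = (OG − FG) · 131.25
ABV = (1.041 − 1.021) · 131.25

2.6250 % ABV


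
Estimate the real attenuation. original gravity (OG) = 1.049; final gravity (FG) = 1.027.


AA = (OG−FG)/(OG−1)·100;  RA = AA·0.8192
AA = (1.049 − 1.027)/(1.049 − 1)·100 = 44.8980
RA = 44.8980·0.8192

36.7804 %


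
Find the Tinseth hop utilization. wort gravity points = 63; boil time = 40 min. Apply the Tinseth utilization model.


U = 1.65·0.000125^(GP/1000) · (1 − e^(−0.04·t))/4.15
bigness = 1.65·0.000125^(63/1000) = 0.9367
boil_factor = (1 − e^(−0.04·40))/4.15 = 0.1923
U = 0.9367 · 0.1923

0.1801


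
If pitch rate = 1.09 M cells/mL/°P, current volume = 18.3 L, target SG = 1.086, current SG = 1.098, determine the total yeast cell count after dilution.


V_w = V·((SG_c−1)/(SG_t−1)−1);  °P = 259 − 259/SG_t;  cells = rate·(V+V_w)·°P
V_w = 18.3·((1.098−1)/(1.086−1)−1) = 2.5535
V_final = 18.3 + 2.5535 = 20.8535
°P = 259 − 259/1.086 = 20.5101
cells = 1.09·20.8535·20.5101

466.2014 billion cells


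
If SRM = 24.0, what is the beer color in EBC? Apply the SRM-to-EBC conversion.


EBC = SRM · 1.97
EBC = 24.0 · 1.97

47.2800 EBC


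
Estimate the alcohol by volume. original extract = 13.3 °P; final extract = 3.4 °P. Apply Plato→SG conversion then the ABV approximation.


SG = 259/(259 − P);  ABV = (OG − FG)·131.25
OG = 259/(259 − 13.3) = 1.0541
FG = 259/(259 − 3.4) = 1.0133
ABV = (1.0541 − 1.0133)·131.25

5.3588 % ABV


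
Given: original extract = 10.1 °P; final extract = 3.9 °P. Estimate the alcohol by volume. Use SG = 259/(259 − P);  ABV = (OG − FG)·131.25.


OG = 259/(259 − 10.1) = 1.0406
FG = 259/(259 − 3.9) = 1.0153
ABV = (1.0406 − 1.0153)·131.25

3.3194 % ABV


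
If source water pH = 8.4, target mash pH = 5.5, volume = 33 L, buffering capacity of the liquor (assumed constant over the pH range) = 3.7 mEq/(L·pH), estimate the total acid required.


acid = buffering capacity · (pH_source − pH_target) · V
acid = 3.7 · (8.4 − 5.5) · 33

354.0900 mEq


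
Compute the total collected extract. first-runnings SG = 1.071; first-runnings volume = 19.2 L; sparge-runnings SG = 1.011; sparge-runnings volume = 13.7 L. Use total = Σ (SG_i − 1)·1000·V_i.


first = (1.071 − 1)·1000·19.2 = 1363.2000
sparge = (1.011 − 1)·1000·13.7 = 150.7000
total = 1363.2000 + 150.7000

1513.9000 gravity·L


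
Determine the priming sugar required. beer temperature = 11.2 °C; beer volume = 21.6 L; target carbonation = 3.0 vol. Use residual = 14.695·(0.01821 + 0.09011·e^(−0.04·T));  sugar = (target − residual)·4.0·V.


residual = 14.695·(0.01821 + 0.09011·e^(−0.04·11.2)) = 1.1136
sugar = (3.0 − 1.1136)·4.0·21.6

162.9839 g


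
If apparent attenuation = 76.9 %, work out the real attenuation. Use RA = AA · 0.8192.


RA = 76.9 · 0.8192

62.9965 %


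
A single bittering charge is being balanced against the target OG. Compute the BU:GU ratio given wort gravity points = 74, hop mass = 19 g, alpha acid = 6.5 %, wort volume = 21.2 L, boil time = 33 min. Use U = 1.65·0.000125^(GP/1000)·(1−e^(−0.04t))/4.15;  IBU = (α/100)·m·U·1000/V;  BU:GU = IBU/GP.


U = 1.65·0.000125^(74/1000)·(1−e^(−0.04·33))/4.15 = 0.1498
IBU = (6.5/100)·19·0.1498·1000/21.2 = 8.7290
BU:GU = 8.7290/74

0.1180


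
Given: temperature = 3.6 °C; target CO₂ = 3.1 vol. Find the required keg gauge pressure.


psi = vols/(0.01821 + 0.09011·e^(−0.04·T)) − 14.695
psi = 3.1/(0.01821 + 0.09011·e^(−0.04·3.6)) − 14.695

17.5178 psi


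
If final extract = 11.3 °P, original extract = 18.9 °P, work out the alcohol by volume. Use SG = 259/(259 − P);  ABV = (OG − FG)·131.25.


OG = 259/(259 − 18.9) = 1.0787
FG = 259/(259 − 11.3) = 1.0456
ABV = (1.0787 − 1.0456)·131.25

4.3440 % ABV


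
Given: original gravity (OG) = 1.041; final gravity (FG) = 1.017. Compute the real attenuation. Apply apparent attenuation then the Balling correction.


AA = (OG−FG)/(OG−1)·100;  RA = AA·0.8192
AA = (1.041 − 1.017)/(1.041 − 1)·100 = 58.5366
RA = 58.5366·0.8192

47.9532 %


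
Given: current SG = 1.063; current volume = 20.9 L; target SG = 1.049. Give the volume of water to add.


V_water = V·((SG_curr − 1)/(SG_target − 1) − 1)
V_water = 20.9·((1.063 − 1)/(1.049 − 1) − 1)

5.9714 L


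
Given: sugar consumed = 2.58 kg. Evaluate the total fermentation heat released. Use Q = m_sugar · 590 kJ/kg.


Q = 2.58 · 590

1522.2000 kJ


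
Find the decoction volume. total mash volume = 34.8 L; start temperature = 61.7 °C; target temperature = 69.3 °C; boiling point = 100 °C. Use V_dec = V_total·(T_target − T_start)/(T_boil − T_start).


V_dec = 34.8·(69.3 − 61.7)/(100 − 61.7)

6.9055 L


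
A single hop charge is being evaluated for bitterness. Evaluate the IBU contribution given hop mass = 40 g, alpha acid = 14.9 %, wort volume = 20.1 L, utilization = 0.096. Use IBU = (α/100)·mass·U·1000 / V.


IBU = (14.9/100)·40·0.096·1000 / 20.1

28.4657 IBU


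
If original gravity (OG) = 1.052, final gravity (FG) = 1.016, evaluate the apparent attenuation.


AA = (OG − FG)/(OG − 1) · 100
AA = (1.052 − 1.016)/(1.052 − 1) · 100

69.2308 %


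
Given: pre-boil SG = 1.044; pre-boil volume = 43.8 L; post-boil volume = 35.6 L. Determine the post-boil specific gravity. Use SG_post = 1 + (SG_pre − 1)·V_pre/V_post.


pts_pre = (1.044 − 1)·1000 = 44.0000
pts_post = 44.0000·43.8/35.6 = 54.1348
SG_post = 1 + 54.1348/1000

1.0541


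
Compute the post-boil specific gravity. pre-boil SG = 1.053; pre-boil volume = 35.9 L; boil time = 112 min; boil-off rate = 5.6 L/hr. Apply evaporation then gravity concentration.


V_post = V_pre − rate·(t/60);  SG_post = 1 + (SG_pre−1)·V_pre/V_post
V_post = 35.9 − 5.6·(112/60) = 25.4467
SG_post = 1 + (1.053 − 1)·35.9/25.4467

1.0748


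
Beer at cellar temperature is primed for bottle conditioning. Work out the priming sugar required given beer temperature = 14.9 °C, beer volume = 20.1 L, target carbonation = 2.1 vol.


residual = 14.695·(0.01821 + 0.09011·e^(−0.04·T));  sugar = (target − residual)·4.0·V
residual = 14.695·(0.01821 + 0.09011·e^(−0.04·14.9)) = 0.9972
sugar = (2.1 − 0.9972)·4.0·20.1

88.6630 g


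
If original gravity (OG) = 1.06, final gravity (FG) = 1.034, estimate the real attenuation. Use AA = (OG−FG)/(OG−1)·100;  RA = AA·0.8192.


AA = (1.06 − 1.034)/(1.06 − 1)·100 = 43.3333
RA = 43.3333·0.8192

35.4987 %


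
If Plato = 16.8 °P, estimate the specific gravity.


SG = 259/(259 − P)
SG = 259/(259 − 16.8)

1.0694


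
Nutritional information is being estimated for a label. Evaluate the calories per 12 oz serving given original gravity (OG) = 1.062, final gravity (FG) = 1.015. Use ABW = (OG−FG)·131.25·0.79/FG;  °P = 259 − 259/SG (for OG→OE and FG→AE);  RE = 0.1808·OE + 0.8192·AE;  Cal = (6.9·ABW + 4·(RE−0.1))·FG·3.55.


ABW = (1.062 − 1.015)·131.25·0.79/1.015 = 4.8013
OE = 259 − 259/1.062 = 15.1205 °P
AE = 259 − 259/1.015 = 3.8276 °P
RE = 0.1808·15.1205 + 0.8192·3.8276 = 5.8693 °P
Cal = (6.9·4.8013 + 4·(5.8693−0.1))·1.015·3.55

202.5254 kcal


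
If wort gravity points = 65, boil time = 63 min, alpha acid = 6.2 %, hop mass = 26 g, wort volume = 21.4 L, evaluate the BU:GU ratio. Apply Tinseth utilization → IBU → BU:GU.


U = 1.65·0.000125^(GP/1000)·(1−e^(−0.04t))/4.15;  IBU = (α/100)·m·U·1000/V;  BU:GU = IBU/GP
U = 1.65·0.000125^(65/1000)·(1−e^(−0.04·63))/4.15 = 0.2038
IBU = (6.2/100)·26·0.2038·1000/21.4 = 15.3553
BU:GU = 15.3553/65

0.2362


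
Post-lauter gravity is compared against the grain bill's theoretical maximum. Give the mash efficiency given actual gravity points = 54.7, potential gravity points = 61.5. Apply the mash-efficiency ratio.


efficiency = actual / potential × 100
efficiency = 54.7 / 61.5 × 100

88.9431 %


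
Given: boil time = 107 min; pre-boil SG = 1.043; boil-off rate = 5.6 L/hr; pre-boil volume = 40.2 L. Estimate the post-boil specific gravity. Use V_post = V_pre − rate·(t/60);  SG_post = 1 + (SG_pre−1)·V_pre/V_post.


V_post = 40.2 − 5.6·(107/60) = 30.2133
SG_post = 1 + (1.043 − 1)·40.2/30.2133

1.0572


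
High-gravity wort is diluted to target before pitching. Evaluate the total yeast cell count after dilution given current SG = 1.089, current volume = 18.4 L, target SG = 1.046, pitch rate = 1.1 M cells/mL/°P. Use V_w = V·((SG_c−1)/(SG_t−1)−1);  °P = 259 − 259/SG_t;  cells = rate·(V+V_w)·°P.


V_w = 18.4·((1.089−1)/(1.046−1)−1) = 17.2000
V_final = 18.4 + 17.2000 = 35.6000
°P = 259 − 259/1.046 = 11.3901
cells = 1.1·35.6000·11.3901

446.0346 billion cells


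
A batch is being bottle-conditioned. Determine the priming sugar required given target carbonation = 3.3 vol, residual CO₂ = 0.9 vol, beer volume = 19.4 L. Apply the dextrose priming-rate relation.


sugar = (target − residual)·4.0·V
sugar = (3.3 − 0.9)·4.0·19.4

186.2400 g


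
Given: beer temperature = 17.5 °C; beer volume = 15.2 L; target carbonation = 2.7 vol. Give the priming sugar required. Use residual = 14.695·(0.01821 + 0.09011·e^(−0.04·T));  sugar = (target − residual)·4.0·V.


residual = 14.695·(0.01821 + 0.09011·e^(−0.04·17.5)) = 0.9252
sugar = (2.7 − 0.9252)·4.0·15.2

107.9104 g


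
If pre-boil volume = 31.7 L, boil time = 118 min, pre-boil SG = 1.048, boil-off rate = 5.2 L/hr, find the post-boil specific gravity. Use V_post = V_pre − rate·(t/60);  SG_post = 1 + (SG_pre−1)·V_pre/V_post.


V_post = 31.7 − 5.2·(118/60) = 21.4733
SG_post = 1 + (1.048 − 1)·31.7/21.4733

1.0709


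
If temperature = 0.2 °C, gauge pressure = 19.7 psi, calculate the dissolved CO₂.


vols = (P + 14.695)·(0.01821 + 0.09011·e^(−0.04·T))
vols = (19.7 + 14.695)·(0.01821 + 0.09011·e^(−0.04·0.2))

3.7010 volumes


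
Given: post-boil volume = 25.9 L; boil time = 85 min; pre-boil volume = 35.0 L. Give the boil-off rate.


rate = (V_pre − V_post) / (t_min/60)
rate = (35.0 − 25.9) / (85/60)

6.4235 L/hr


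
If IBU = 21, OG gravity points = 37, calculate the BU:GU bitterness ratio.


BU:GU = IBU / OG_points
BU:GU = 21 / 37

0.5676


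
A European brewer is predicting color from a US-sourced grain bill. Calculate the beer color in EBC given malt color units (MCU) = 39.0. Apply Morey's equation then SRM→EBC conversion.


SRM = 1.4922·MCU^0.6859;  EBC = SRM·1.97
SRM = 1.4922·39.0^0.6859 = 18.4136
EBC = 18.4136·1.97

36.2748 EBC


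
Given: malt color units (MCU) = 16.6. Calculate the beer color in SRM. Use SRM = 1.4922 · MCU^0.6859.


SRM = 1.4922 · 16.6^0.6859

10.2494 SRM


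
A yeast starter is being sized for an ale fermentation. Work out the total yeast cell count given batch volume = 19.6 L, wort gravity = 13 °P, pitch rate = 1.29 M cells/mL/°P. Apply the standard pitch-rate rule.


cells (billions) = rate · V_L · °P
cells = 1.29 · 19.6 · 13

328.6920 billion cells


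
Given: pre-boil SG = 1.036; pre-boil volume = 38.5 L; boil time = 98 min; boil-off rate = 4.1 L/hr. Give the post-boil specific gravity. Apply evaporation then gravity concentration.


V_post = V_pre − rate·(t/60);  SG_post = 1 + (SG_pre−1)·V_pre/V_post
V_post = 38.5 − 4.1·(98/60) = 31.8033
SG_post = 1 + (1.036 − 1)·38.5/31.8033

1.0436


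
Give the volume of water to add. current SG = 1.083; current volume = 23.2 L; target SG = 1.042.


V_water = V·((SG_curr − 1)/(SG_target − 1) − 1)
V_water = 23.2·((1.083 − 1)/(1.042 − 1) − 1)

22.6476 L


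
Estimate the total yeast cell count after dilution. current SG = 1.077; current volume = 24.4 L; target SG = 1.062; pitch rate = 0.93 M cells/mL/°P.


V_w = V·((SG_c−1)/(SG_t−1)−1);  °P = 259 − 259/SG_t;  cells = rate·(V+V_w)·°P
V_w = 24.4·((1.077−1)/(1.062−1)−1) = 5.9032
V_final = 24.4 + 5.9032 = 30.3032
°P = 259 − 259/1.062 = 15.1205
cells = 0.93·30.3032·15.1205

426.1267 billion cells


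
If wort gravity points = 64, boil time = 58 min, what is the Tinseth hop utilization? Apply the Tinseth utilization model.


U = 1.65·0.000125^(GP/1000) · (1 − e^(−0.04·t))/4.15
bigness = 1.65·0.000125^(64/1000) = 0.9283
boil_factor = (1 − e^(−0.04·58))/4.15 = 0.2173
U = 0.9283 · 0.2173

0.2017


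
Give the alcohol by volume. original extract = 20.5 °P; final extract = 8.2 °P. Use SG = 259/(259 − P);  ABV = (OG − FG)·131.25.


OG = 259/(259 − 20.5) = 1.0860
FG = 259/(259 − 8.2) = 1.0327
ABV = (1.0860 − 1.0327)·131.25

6.9902 % ABV


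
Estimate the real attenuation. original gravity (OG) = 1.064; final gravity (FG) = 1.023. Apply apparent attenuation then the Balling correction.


AA = (OG−FG)/(OG−1)·100;  RA = AA·0.8192
AA = (1.064 − 1.023)/(1.064 − 1)·100 = 64.0625
RA = 64.0625·0.8192

52.4800 %


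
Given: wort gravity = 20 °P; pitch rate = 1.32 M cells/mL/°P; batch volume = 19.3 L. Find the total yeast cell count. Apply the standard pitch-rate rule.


cells (billions) = rate · V_L · °P
cells = 1.32 · 19.3 · 20

509.5200 billion cells


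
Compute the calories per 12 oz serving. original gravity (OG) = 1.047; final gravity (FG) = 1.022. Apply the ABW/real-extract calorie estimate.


ABW = (OG−FG)·131.25·0.79/FG;  °P = 259 − 259/SG (for OG→OE and FG→AE);  RE = 0.1808·OE + 0.8192·AE;  Cal = (6.9·ABW + 4·(RE−0.1))·FG·3.55
ABW = (1.047 − 1.022)·131.25·0.79/1.022 = 2.5364
OE = 259 − 259/1.047 = 11.6266 °P
AE = 259 − 259/1.022 = 5.5753 °P
RE = 0.1808·11.6266 + 0.8192·5.5753 = 6.6694 °P
Cal = (6.9·2.5364 + 4·(6.6694−0.1))·1.022·3.55

158.8334 kcal


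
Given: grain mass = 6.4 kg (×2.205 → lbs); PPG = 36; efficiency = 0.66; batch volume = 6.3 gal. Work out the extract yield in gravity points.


points = lbs × PPG × eff / vol
lbs = 6.4 × 2.205 = 14.1120
points = 14.1120 × 36 × 0.66 / 6.3

53.2224 points


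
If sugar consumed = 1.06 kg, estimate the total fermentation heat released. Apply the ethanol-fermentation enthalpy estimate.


Q = m_sugar · 590 kJ/kg
Q = 1.06 · 590

625.4000 kJ


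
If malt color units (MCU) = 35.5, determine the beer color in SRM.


SRM = 1.4922 · MCU^0.6859
SRM = 1.4922 · 35.5^0.6859

17.2635 SRM


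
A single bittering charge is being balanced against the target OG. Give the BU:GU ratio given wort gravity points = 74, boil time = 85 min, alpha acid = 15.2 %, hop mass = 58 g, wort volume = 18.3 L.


U = 1.65·0.000125^(GP/1000)·(1−e^(−0.04t))/4.15;  IBU = (α/100)·m·U·1000/V;  BU:GU = IBU/GP
U = 1.65·0.000125^(74/1000)·(1−e^(−0.04·85))/4.15 = 0.1976
IBU = (15.2/100)·58·0.1976·1000/18.3 = 95.2109
BU:GU = 95.2109/74

1.2866


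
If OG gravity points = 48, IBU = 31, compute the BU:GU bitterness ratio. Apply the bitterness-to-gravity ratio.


BU:GU = IBU / OG_points
BU:GU = 31 / 48

0.6458


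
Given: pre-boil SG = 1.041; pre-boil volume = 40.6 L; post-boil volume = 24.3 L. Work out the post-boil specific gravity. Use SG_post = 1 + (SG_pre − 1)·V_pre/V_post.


pts_pre = (1.041 − 1)·1000 = 41.0000
pts_post = 41.0000·40.6/24.3 = 68.5021
SG_post = 1 + 68.5021/1000

1.0685


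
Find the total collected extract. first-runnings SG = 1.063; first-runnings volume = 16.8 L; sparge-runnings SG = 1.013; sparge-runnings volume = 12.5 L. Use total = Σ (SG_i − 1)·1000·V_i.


first = (1.063 − 1)·1000·16.8 = 1058.4000
sparge = (1.013 − 1)·1000·12.5 = 162.5000
total = 1058.4000 + 162.5000

1220.9000 gravity·L


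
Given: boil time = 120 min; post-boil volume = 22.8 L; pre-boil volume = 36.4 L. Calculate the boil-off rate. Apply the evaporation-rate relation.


rate = (V_pre − V_post) / (t_min/60)
rate = (36.4 − 22.8) / (120/60)

6.8000 L/hr


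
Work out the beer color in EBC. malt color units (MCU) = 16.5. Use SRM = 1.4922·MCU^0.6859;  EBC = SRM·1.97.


SRM = 1.4922·16.5^0.6859 = 10.2070
EBC = 10.2070·1.97

20.1078 EBC


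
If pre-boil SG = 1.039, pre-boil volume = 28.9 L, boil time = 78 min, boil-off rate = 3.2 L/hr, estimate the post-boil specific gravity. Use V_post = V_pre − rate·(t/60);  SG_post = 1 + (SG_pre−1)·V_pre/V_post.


V_post = 28.9 − 3.2·(78/60) = 24.7400
SG_post = 1 + (1.039 − 1)·28.9/24.7400

1.0456


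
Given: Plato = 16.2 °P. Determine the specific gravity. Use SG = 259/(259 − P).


SG = 259/(259 − 16.2)

1.0667


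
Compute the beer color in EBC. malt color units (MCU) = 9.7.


SRM = 1.4922·MCU^0.6859;  EBC = SRM·1.97
SRM = 1.4922·9.7^0.6859 = 7.0901
EBC = 7.0901·1.97

13.9675 EBC


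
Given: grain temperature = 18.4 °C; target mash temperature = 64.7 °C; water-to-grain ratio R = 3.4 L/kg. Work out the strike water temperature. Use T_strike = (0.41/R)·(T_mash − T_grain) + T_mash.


T_strike = (0.41/3.4)·(64.7 − 18.4) + 64.7

70.2832 °C


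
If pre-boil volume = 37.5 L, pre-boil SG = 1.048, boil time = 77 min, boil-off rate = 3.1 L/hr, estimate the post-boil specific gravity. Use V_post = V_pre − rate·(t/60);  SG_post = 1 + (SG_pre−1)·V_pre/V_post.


V_post = 37.5 − 3.1·(77/60) = 33.5217
SG_post = 1 + (1.048 − 1)·37.5/33.5217

1.0537


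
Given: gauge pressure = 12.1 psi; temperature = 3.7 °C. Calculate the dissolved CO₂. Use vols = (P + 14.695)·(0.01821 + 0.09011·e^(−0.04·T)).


vols = (12.1 + 14.695)·(0.01821 + 0.09011·e^(−0.04·3.7))

2.5703 volumes


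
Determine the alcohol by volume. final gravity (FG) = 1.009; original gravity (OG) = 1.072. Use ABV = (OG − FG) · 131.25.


ABV = (1.072 − 1.009) · 131.25

8.2688 % ABV
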